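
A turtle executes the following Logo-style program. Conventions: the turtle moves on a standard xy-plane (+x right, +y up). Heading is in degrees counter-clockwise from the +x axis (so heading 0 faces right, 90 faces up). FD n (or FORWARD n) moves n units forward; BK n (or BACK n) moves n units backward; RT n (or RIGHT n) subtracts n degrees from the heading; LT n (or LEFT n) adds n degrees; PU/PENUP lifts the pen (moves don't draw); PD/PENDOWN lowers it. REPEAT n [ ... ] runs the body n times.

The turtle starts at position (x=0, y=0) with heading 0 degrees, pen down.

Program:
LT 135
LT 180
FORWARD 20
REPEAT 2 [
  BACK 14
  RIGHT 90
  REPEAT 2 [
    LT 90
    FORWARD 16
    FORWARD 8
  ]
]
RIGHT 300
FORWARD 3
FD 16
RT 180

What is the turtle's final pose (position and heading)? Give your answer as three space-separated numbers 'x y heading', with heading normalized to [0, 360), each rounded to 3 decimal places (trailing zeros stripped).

Answer: 9.932 14.881 15

Derivation:
Executing turtle program step by step:
Start: pos=(0,0), heading=0, pen down
LT 135: heading 0 -> 135
LT 180: heading 135 -> 315
FD 20: (0,0) -> (14.142,-14.142) [heading=315, draw]
REPEAT 2 [
  -- iteration 1/2 --
  BK 14: (14.142,-14.142) -> (4.243,-4.243) [heading=315, draw]
  RT 90: heading 315 -> 225
  REPEAT 2 [
    -- iteration 1/2 --
    LT 90: heading 225 -> 315
    FD 16: (4.243,-4.243) -> (15.556,-15.556) [heading=315, draw]
    FD 8: (15.556,-15.556) -> (21.213,-21.213) [heading=315, draw]
    -- iteration 2/2 --
    LT 90: heading 315 -> 45
    FD 16: (21.213,-21.213) -> (32.527,-9.899) [heading=45, draw]
    FD 8: (32.527,-9.899) -> (38.184,-4.243) [heading=45, draw]
  ]
  -- iteration 2/2 --
  BK 14: (38.184,-4.243) -> (28.284,-14.142) [heading=45, draw]
  RT 90: heading 45 -> 315
  REPEAT 2 [
    -- iteration 1/2 --
    LT 90: heading 315 -> 45
    FD 16: (28.284,-14.142) -> (39.598,-2.828) [heading=45, draw]
    FD 8: (39.598,-2.828) -> (45.255,2.828) [heading=45, draw]
    -- iteration 2/2 --
    LT 90: heading 45 -> 135
    FD 16: (45.255,2.828) -> (33.941,14.142) [heading=135, draw]
    FD 8: (33.941,14.142) -> (28.284,19.799) [heading=135, draw]
  ]
]
RT 300: heading 135 -> 195
FD 3: (28.284,19.799) -> (25.386,19.023) [heading=195, draw]
FD 16: (25.386,19.023) -> (9.932,14.881) [heading=195, draw]
RT 180: heading 195 -> 15
Final: pos=(9.932,14.881), heading=15, 13 segment(s) drawn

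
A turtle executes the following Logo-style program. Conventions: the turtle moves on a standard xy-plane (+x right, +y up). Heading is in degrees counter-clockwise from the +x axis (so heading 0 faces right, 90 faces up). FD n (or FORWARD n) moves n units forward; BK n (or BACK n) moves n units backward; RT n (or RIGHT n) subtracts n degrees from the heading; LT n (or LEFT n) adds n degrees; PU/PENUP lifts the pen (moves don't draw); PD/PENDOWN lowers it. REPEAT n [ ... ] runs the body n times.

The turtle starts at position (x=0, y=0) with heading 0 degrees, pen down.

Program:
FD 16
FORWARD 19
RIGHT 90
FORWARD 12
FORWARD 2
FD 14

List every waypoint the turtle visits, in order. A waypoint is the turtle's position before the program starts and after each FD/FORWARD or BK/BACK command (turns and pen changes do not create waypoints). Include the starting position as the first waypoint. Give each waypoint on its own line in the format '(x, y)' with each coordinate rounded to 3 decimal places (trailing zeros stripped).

Answer: (0, 0)
(16, 0)
(35, 0)
(35, -12)
(35, -14)
(35, -28)

Derivation:
Executing turtle program step by step:
Start: pos=(0,0), heading=0, pen down
FD 16: (0,0) -> (16,0) [heading=0, draw]
FD 19: (16,0) -> (35,0) [heading=0, draw]
RT 90: heading 0 -> 270
FD 12: (35,0) -> (35,-12) [heading=270, draw]
FD 2: (35,-12) -> (35,-14) [heading=270, draw]
FD 14: (35,-14) -> (35,-28) [heading=270, draw]
Final: pos=(35,-28), heading=270, 5 segment(s) drawn
Waypoints (6 total):
(0, 0)
(16, 0)
(35, 0)
(35, -12)
(35, -14)
(35, -28)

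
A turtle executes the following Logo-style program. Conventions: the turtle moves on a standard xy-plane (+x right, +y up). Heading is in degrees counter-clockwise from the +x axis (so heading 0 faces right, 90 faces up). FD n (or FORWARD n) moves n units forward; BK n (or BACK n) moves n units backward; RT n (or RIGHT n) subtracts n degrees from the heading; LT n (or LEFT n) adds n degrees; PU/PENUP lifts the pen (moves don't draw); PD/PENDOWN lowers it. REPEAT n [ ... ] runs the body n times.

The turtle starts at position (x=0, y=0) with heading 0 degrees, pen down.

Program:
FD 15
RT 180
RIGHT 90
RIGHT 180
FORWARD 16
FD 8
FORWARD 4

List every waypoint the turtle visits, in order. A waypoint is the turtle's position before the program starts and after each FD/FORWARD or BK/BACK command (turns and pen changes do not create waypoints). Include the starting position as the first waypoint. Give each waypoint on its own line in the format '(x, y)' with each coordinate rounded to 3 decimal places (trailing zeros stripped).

Answer: (0, 0)
(15, 0)
(15, -16)
(15, -24)
(15, -28)

Derivation:
Executing turtle program step by step:
Start: pos=(0,0), heading=0, pen down
FD 15: (0,0) -> (15,0) [heading=0, draw]
RT 180: heading 0 -> 180
RT 90: heading 180 -> 90
RT 180: heading 90 -> 270
FD 16: (15,0) -> (15,-16) [heading=270, draw]
FD 8: (15,-16) -> (15,-24) [heading=270, draw]
FD 4: (15,-24) -> (15,-28) [heading=270, draw]
Final: pos=(15,-28), heading=270, 4 segment(s) drawn
Waypoints (5 total):
(0, 0)
(15, 0)
(15, -16)
(15, -24)
(15, -28)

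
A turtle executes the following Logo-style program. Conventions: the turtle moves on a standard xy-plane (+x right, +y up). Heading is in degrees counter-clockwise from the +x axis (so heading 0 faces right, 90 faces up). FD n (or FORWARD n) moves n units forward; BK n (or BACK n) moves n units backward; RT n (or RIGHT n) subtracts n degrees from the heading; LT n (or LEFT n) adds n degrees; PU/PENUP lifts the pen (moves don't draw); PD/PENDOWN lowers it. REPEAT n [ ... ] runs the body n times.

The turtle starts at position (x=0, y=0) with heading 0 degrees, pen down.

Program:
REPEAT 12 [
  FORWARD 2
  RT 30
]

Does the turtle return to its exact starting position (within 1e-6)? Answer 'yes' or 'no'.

Executing turtle program step by step:
Start: pos=(0,0), heading=0, pen down
REPEAT 12 [
  -- iteration 1/12 --
  FD 2: (0,0) -> (2,0) [heading=0, draw]
  RT 30: heading 0 -> 330
  -- iteration 2/12 --
  FD 2: (2,0) -> (3.732,-1) [heading=330, draw]
  RT 30: heading 330 -> 300
  -- iteration 3/12 --
  FD 2: (3.732,-1) -> (4.732,-2.732) [heading=300, draw]
  RT 30: heading 300 -> 270
  -- iteration 4/12 --
  FD 2: (4.732,-2.732) -> (4.732,-4.732) [heading=270, draw]
  RT 30: heading 270 -> 240
  -- iteration 5/12 --
  FD 2: (4.732,-4.732) -> (3.732,-6.464) [heading=240, draw]
  RT 30: heading 240 -> 210
  -- iteration 6/12 --
  FD 2: (3.732,-6.464) -> (2,-7.464) [heading=210, draw]
  RT 30: heading 210 -> 180
  -- iteration 7/12 --
  FD 2: (2,-7.464) -> (0,-7.464) [heading=180, draw]
  RT 30: heading 180 -> 150
  -- iteration 8/12 --
  FD 2: (0,-7.464) -> (-1.732,-6.464) [heading=150, draw]
  RT 30: heading 150 -> 120
  -- iteration 9/12 --
  FD 2: (-1.732,-6.464) -> (-2.732,-4.732) [heading=120, draw]
  RT 30: heading 120 -> 90
  -- iteration 10/12 --
  FD 2: (-2.732,-4.732) -> (-2.732,-2.732) [heading=90, draw]
  RT 30: heading 90 -> 60
  -- iteration 11/12 --
  FD 2: (-2.732,-2.732) -> (-1.732,-1) [heading=60, draw]
  RT 30: heading 60 -> 30
  -- iteration 12/12 --
  FD 2: (-1.732,-1) -> (0,0) [heading=30, draw]
  RT 30: heading 30 -> 0
]
Final: pos=(0,0), heading=0, 12 segment(s) drawn

Start position: (0, 0)
Final position: (0, 0)
Distance = 0; < 1e-6 -> CLOSED

Answer: yes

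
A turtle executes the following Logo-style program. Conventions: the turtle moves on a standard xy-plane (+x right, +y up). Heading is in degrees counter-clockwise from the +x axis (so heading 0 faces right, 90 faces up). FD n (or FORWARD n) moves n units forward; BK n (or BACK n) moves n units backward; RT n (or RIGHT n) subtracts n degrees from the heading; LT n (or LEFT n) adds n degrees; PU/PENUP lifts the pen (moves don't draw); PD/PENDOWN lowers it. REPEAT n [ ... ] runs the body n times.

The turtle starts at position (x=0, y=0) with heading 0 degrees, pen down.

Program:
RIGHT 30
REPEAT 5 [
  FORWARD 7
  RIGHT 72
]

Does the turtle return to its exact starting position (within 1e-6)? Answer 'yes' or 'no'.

Executing turtle program step by step:
Start: pos=(0,0), heading=0, pen down
RT 30: heading 0 -> 330
REPEAT 5 [
  -- iteration 1/5 --
  FD 7: (0,0) -> (6.062,-3.5) [heading=330, draw]
  RT 72: heading 330 -> 258
  -- iteration 2/5 --
  FD 7: (6.062,-3.5) -> (4.607,-10.347) [heading=258, draw]
  RT 72: heading 258 -> 186
  -- iteration 3/5 --
  FD 7: (4.607,-10.347) -> (-2.355,-11.079) [heading=186, draw]
  RT 72: heading 186 -> 114
  -- iteration 4/5 --
  FD 7: (-2.355,-11.079) -> (-5.202,-4.684) [heading=114, draw]
  RT 72: heading 114 -> 42
  -- iteration 5/5 --
  FD 7: (-5.202,-4.684) -> (0,0) [heading=42, draw]
  RT 72: heading 42 -> 330
]
Final: pos=(0,0), heading=330, 5 segment(s) drawn

Start position: (0, 0)
Final position: (0, 0)
Distance = 0; < 1e-6 -> CLOSED

Answer: yes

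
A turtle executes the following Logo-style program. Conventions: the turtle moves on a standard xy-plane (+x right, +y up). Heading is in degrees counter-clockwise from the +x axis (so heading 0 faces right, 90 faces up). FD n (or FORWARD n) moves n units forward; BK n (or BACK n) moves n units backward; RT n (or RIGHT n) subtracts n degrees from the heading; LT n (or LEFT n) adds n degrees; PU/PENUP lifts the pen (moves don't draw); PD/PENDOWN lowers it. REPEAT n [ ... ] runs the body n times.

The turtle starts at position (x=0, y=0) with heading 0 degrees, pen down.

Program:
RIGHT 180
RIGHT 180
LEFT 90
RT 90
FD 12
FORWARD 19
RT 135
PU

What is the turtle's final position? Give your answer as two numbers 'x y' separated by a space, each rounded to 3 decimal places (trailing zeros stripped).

Executing turtle program step by step:
Start: pos=(0,0), heading=0, pen down
RT 180: heading 0 -> 180
RT 180: heading 180 -> 0
LT 90: heading 0 -> 90
RT 90: heading 90 -> 0
FD 12: (0,0) -> (12,0) [heading=0, draw]
FD 19: (12,0) -> (31,0) [heading=0, draw]
RT 135: heading 0 -> 225
PU: pen up
Final: pos=(31,0), heading=225, 2 segment(s) drawn

Answer: 31 0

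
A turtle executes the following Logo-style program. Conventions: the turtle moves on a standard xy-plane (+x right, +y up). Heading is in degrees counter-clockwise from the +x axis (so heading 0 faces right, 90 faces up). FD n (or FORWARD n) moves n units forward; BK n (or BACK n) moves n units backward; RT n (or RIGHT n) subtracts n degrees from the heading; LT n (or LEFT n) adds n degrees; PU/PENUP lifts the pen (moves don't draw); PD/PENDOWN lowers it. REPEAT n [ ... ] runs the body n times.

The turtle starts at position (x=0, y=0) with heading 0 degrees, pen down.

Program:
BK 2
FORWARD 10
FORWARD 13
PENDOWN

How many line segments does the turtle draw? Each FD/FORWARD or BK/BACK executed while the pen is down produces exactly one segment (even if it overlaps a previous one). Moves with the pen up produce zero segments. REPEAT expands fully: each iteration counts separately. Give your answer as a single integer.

Answer: 3

Derivation:
Executing turtle program step by step:
Start: pos=(0,0), heading=0, pen down
BK 2: (0,0) -> (-2,0) [heading=0, draw]
FD 10: (-2,0) -> (8,0) [heading=0, draw]
FD 13: (8,0) -> (21,0) [heading=0, draw]
PD: pen down
Final: pos=(21,0), heading=0, 3 segment(s) drawn
Segments drawn: 3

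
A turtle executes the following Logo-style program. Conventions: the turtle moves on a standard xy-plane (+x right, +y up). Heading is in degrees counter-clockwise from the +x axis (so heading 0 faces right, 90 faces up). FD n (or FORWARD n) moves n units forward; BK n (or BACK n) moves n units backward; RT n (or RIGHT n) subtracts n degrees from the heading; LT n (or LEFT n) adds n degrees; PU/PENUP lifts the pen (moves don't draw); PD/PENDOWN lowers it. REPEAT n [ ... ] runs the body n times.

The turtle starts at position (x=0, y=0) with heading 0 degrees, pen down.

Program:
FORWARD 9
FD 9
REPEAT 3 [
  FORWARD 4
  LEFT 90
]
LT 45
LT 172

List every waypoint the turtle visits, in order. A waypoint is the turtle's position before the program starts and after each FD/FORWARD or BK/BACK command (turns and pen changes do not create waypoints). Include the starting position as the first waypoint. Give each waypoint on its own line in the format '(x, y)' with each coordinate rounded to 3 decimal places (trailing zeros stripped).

Executing turtle program step by step:
Start: pos=(0,0), heading=0, pen down
FD 9: (0,0) -> (9,0) [heading=0, draw]
FD 9: (9,0) -> (18,0) [heading=0, draw]
REPEAT 3 [
  -- iteration 1/3 --
  FD 4: (18,0) -> (22,0) [heading=0, draw]
  LT 90: heading 0 -> 90
  -- iteration 2/3 --
  FD 4: (22,0) -> (22,4) [heading=90, draw]
  LT 90: heading 90 -> 180
  -- iteration 3/3 --
  FD 4: (22,4) -> (18,4) [heading=180, draw]
  LT 90: heading 180 -> 270
]
LT 45: heading 270 -> 315
LT 172: heading 315 -> 127
Final: pos=(18,4), heading=127, 5 segment(s) drawn
Waypoints (6 total):
(0, 0)
(9, 0)
(18, 0)
(22, 0)
(22, 4)
(18, 4)

Answer: (0, 0)
(9, 0)
(18, 0)
(22, 0)
(22, 4)
(18, 4)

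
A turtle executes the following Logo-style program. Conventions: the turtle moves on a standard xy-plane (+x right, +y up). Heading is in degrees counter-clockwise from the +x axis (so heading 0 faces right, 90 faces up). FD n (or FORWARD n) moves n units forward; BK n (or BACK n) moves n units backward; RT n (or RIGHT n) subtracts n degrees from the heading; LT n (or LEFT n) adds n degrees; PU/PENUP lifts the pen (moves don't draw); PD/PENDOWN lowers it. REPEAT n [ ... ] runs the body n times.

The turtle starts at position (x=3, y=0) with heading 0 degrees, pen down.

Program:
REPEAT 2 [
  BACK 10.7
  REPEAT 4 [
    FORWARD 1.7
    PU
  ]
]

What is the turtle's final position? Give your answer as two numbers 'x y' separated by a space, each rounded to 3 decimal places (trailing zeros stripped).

Executing turtle program step by step:
Start: pos=(3,0), heading=0, pen down
REPEAT 2 [
  -- iteration 1/2 --
  BK 10.7: (3,0) -> (-7.7,0) [heading=0, draw]
  REPEAT 4 [
    -- iteration 1/4 --
    FD 1.7: (-7.7,0) -> (-6,0) [heading=0, draw]
    PU: pen up
    -- iteration 2/4 --
    FD 1.7: (-6,0) -> (-4.3,0) [heading=0, move]
    PU: pen up
    -- iteration 3/4 --
    FD 1.7: (-4.3,0) -> (-2.6,0) [heading=0, move]
    PU: pen up
    -- iteration 4/4 --
    FD 1.7: (-2.6,0) -> (-0.9,0) [heading=0, move]
    PU: pen up
  ]
  -- iteration 2/2 --
  BK 10.7: (-0.9,0) -> (-11.6,0) [heading=0, move]
  REPEAT 4 [
    -- iteration 1/4 --
    FD 1.7: (-11.6,0) -> (-9.9,0) [heading=0, move]
    PU: pen up
    -- iteration 2/4 --
    FD 1.7: (-9.9,0) -> (-8.2,0) [heading=0, move]
    PU: pen up
    -- iteration 3/4 --
    FD 1.7: (-8.2,0) -> (-6.5,0) [heading=0, move]
    PU: pen up
    -- iteration 4/4 --
    FD 1.7: (-6.5,0) -> (-4.8,0) [heading=0, move]
    PU: pen up
  ]
]
Final: pos=(-4.8,0), heading=0, 2 segment(s) drawn

Answer: -4.8 0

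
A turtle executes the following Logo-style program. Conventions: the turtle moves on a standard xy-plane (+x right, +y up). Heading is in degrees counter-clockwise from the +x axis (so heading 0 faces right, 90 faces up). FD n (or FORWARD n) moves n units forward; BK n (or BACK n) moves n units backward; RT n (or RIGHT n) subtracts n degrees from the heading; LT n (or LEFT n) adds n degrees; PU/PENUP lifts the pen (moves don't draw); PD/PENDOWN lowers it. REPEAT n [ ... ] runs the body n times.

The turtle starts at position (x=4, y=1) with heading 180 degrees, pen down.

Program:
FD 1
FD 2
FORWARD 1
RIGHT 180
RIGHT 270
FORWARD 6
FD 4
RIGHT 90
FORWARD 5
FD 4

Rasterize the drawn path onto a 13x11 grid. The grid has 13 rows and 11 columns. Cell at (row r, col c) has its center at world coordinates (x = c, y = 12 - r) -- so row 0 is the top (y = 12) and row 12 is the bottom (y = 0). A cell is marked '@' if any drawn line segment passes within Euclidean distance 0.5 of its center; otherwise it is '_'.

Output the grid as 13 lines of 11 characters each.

Answer: ___________
@@@@@@@@@@_
@__________
@__________
@__________
@__________
@__________
@__________
@__________
@__________
@__________
@@@@@______
___________

Derivation:
Segment 0: (4,1) -> (3,1)
Segment 1: (3,1) -> (1,1)
Segment 2: (1,1) -> (0,1)
Segment 3: (0,1) -> (-0,7)
Segment 4: (-0,7) -> (-0,11)
Segment 5: (-0,11) -> (5,11)
Segment 6: (5,11) -> (9,11)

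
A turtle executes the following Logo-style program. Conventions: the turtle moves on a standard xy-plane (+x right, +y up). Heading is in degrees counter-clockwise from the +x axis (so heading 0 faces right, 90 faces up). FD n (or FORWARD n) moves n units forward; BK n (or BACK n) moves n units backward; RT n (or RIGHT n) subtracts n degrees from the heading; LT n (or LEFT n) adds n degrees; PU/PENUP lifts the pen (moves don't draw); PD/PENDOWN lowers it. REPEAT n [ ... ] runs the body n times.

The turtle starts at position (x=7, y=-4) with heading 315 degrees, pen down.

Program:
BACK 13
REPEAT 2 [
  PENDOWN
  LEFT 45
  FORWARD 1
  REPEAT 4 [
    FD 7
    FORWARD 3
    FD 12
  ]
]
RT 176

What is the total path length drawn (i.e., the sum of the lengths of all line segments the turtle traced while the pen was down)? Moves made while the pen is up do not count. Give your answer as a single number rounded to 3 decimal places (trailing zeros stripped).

Answer: 191

Derivation:
Executing turtle program step by step:
Start: pos=(7,-4), heading=315, pen down
BK 13: (7,-4) -> (-2.192,5.192) [heading=315, draw]
REPEAT 2 [
  -- iteration 1/2 --
  PD: pen down
  LT 45: heading 315 -> 0
  FD 1: (-2.192,5.192) -> (-1.192,5.192) [heading=0, draw]
  REPEAT 4 [
    -- iteration 1/4 --
    FD 7: (-1.192,5.192) -> (5.808,5.192) [heading=0, draw]
    FD 3: (5.808,5.192) -> (8.808,5.192) [heading=0, draw]
    FD 12: (8.808,5.192) -> (20.808,5.192) [heading=0, draw]
    -- iteration 2/4 --
    FD 7: (20.808,5.192) -> (27.808,5.192) [heading=0, draw]
    FD 3: (27.808,5.192) -> (30.808,5.192) [heading=0, draw]
    FD 12: (30.808,5.192) -> (42.808,5.192) [heading=0, draw]
    -- iteration 3/4 --
    FD 7: (42.808,5.192) -> (49.808,5.192) [heading=0, draw]
    FD 3: (49.808,5.192) -> (52.808,5.192) [heading=0, draw]
    FD 12: (52.808,5.192) -> (64.808,5.192) [heading=0, draw]
    -- iteration 4/4 --
    FD 7: (64.808,5.192) -> (71.808,5.192) [heading=0, draw]
    FD 3: (71.808,5.192) -> (74.808,5.192) [heading=0, draw]
    FD 12: (74.808,5.192) -> (86.808,5.192) [heading=0, draw]
  ]
  -- iteration 2/2 --
  PD: pen down
  LT 45: heading 0 -> 45
  FD 1: (86.808,5.192) -> (87.515,5.899) [heading=45, draw]
  REPEAT 4 [
    -- iteration 1/4 --
    FD 7: (87.515,5.899) -> (92.464,10.849) [heading=45, draw]
    FD 3: (92.464,10.849) -> (94.586,12.971) [heading=45, draw]
    FD 12: (94.586,12.971) -> (103.071,21.456) [heading=45, draw]
    -- iteration 2/4 --
    FD 7: (103.071,21.456) -> (108.021,26.406) [heading=45, draw]
    FD 3: (108.021,26.406) -> (110.142,28.527) [heading=45, draw]
    FD 12: (110.142,28.527) -> (118.627,37.012) [heading=45, draw]
    -- iteration 3/4 --
    FD 7: (118.627,37.012) -> (123.577,41.962) [heading=45, draw]
    FD 3: (123.577,41.962) -> (125.698,44.083) [heading=45, draw]
    FD 12: (125.698,44.083) -> (134.184,52.569) [heading=45, draw]
    -- iteration 4/4 --
    FD 7: (134.184,52.569) -> (139.134,57.518) [heading=45, draw]
    FD 3: (139.134,57.518) -> (141.255,59.64) [heading=45, draw]
    FD 12: (141.255,59.64) -> (149.74,68.125) [heading=45, draw]
  ]
]
RT 176: heading 45 -> 229
Final: pos=(149.74,68.125), heading=229, 27 segment(s) drawn

Segment lengths:
  seg 1: (7,-4) -> (-2.192,5.192), length = 13
  seg 2: (-2.192,5.192) -> (-1.192,5.192), length = 1
  seg 3: (-1.192,5.192) -> (5.808,5.192), length = 7
  seg 4: (5.808,5.192) -> (8.808,5.192), length = 3
  seg 5: (8.808,5.192) -> (20.808,5.192), length = 12
  seg 6: (20.808,5.192) -> (27.808,5.192), length = 7
  seg 7: (27.808,5.192) -> (30.808,5.192), length = 3
  seg 8: (30.808,5.192) -> (42.808,5.192), length = 12
  seg 9: (42.808,5.192) -> (49.808,5.192), length = 7
  seg 10: (49.808,5.192) -> (52.808,5.192), length = 3
  seg 11: (52.808,5.192) -> (64.808,5.192), length = 12
  seg 12: (64.808,5.192) -> (71.808,5.192), length = 7
  seg 13: (71.808,5.192) -> (74.808,5.192), length = 3
  seg 14: (74.808,5.192) -> (86.808,5.192), length = 12
  seg 15: (86.808,5.192) -> (87.515,5.899), length = 1
  seg 16: (87.515,5.899) -> (92.464,10.849), length = 7
  seg 17: (92.464,10.849) -> (94.586,12.971), length = 3
  seg 18: (94.586,12.971) -> (103.071,21.456), length = 12
  seg 19: (103.071,21.456) -> (108.021,26.406), length = 7
  seg 20: (108.021,26.406) -> (110.142,28.527), length = 3
  seg 21: (110.142,28.527) -> (118.627,37.012), length = 12
  seg 22: (118.627,37.012) -> (123.577,41.962), length = 7
  seg 23: (123.577,41.962) -> (125.698,44.083), length = 3
  seg 24: (125.698,44.083) -> (134.184,52.569), length = 12
  seg 25: (134.184,52.569) -> (139.134,57.518), length = 7
  seg 26: (139.134,57.518) -> (141.255,59.64), length = 3
  seg 27: (141.255,59.64) -> (149.74,68.125), length = 12
Total = 191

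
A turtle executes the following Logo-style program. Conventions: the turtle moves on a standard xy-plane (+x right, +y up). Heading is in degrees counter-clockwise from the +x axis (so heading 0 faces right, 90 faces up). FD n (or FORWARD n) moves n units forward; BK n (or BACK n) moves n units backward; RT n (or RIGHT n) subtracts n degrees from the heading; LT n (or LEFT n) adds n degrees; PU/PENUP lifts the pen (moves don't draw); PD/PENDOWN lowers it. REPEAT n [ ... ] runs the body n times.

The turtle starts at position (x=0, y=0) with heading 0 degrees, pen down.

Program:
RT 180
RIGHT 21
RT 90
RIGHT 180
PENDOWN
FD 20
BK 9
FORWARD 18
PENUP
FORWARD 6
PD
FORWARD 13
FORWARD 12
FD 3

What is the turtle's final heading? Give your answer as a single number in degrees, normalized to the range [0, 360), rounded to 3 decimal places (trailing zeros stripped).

Answer: 249

Derivation:
Executing turtle program step by step:
Start: pos=(0,0), heading=0, pen down
RT 180: heading 0 -> 180
RT 21: heading 180 -> 159
RT 90: heading 159 -> 69
RT 180: heading 69 -> 249
PD: pen down
FD 20: (0,0) -> (-7.167,-18.672) [heading=249, draw]
BK 9: (-7.167,-18.672) -> (-3.942,-10.269) [heading=249, draw]
FD 18: (-3.942,-10.269) -> (-10.393,-27.074) [heading=249, draw]
PU: pen up
FD 6: (-10.393,-27.074) -> (-12.543,-32.675) [heading=249, move]
PD: pen down
FD 13: (-12.543,-32.675) -> (-17.202,-44.812) [heading=249, draw]
FD 12: (-17.202,-44.812) -> (-21.502,-56.015) [heading=249, draw]
FD 3: (-21.502,-56.015) -> (-22.577,-58.816) [heading=249, draw]
Final: pos=(-22.577,-58.816), heading=249, 6 segment(s) drawn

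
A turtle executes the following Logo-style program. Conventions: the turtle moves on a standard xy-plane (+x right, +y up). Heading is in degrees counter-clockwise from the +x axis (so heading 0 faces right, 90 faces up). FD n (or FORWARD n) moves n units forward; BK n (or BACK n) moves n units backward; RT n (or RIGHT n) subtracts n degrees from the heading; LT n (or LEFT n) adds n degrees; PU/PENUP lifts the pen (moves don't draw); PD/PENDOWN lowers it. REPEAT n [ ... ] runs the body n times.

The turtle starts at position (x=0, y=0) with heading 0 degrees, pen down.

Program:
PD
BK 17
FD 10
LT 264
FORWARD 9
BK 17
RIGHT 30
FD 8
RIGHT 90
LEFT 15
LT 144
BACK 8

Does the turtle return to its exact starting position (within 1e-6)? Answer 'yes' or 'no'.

Answer: no

Derivation:
Executing turtle program step by step:
Start: pos=(0,0), heading=0, pen down
PD: pen down
BK 17: (0,0) -> (-17,0) [heading=0, draw]
FD 10: (-17,0) -> (-7,0) [heading=0, draw]
LT 264: heading 0 -> 264
FD 9: (-7,0) -> (-7.941,-8.951) [heading=264, draw]
BK 17: (-7.941,-8.951) -> (-6.164,7.956) [heading=264, draw]
RT 30: heading 264 -> 234
FD 8: (-6.164,7.956) -> (-10.866,1.484) [heading=234, draw]
RT 90: heading 234 -> 144
LT 15: heading 144 -> 159
LT 144: heading 159 -> 303
BK 8: (-10.866,1.484) -> (-15.223,8.193) [heading=303, draw]
Final: pos=(-15.223,8.193), heading=303, 6 segment(s) drawn

Start position: (0, 0)
Final position: (-15.223, 8.193)
Distance = 17.288; >= 1e-6 -> NOT closed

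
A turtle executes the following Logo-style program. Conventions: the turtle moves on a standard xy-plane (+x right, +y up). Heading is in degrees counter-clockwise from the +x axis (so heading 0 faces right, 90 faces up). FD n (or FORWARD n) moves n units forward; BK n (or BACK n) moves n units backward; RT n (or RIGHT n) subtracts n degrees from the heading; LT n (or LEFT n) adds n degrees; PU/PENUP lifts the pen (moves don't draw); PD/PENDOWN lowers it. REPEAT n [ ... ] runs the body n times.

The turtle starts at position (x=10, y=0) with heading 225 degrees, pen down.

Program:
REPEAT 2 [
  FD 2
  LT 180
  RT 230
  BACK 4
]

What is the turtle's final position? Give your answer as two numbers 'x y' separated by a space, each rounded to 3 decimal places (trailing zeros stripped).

Executing turtle program step by step:
Start: pos=(10,0), heading=225, pen down
REPEAT 2 [
  -- iteration 1/2 --
  FD 2: (10,0) -> (8.586,-1.414) [heading=225, draw]
  LT 180: heading 225 -> 45
  RT 230: heading 45 -> 175
  BK 4: (8.586,-1.414) -> (12.571,-1.763) [heading=175, draw]
  -- iteration 2/2 --
  FD 2: (12.571,-1.763) -> (10.578,-1.589) [heading=175, draw]
  LT 180: heading 175 -> 355
  RT 230: heading 355 -> 125
  BK 4: (10.578,-1.589) -> (12.872,-4.865) [heading=125, draw]
]
Final: pos=(12.872,-4.865), heading=125, 4 segment(s) drawn

Answer: 12.872 -4.865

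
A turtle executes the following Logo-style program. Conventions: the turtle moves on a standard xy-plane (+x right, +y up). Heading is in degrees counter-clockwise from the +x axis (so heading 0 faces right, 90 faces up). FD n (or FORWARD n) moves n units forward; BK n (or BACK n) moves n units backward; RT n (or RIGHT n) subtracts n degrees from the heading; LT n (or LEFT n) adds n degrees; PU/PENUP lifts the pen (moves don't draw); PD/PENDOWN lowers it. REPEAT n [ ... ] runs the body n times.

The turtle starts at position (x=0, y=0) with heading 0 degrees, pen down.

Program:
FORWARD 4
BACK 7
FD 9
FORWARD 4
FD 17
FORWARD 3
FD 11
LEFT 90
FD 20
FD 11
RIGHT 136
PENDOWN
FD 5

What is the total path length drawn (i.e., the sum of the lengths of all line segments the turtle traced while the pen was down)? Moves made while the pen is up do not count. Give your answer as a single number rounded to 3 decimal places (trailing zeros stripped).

Answer: 91

Derivation:
Executing turtle program step by step:
Start: pos=(0,0), heading=0, pen down
FD 4: (0,0) -> (4,0) [heading=0, draw]
BK 7: (4,0) -> (-3,0) [heading=0, draw]
FD 9: (-3,0) -> (6,0) [heading=0, draw]
FD 4: (6,0) -> (10,0) [heading=0, draw]
FD 17: (10,0) -> (27,0) [heading=0, draw]
FD 3: (27,0) -> (30,0) [heading=0, draw]
FD 11: (30,0) -> (41,0) [heading=0, draw]
LT 90: heading 0 -> 90
FD 20: (41,0) -> (41,20) [heading=90, draw]
FD 11: (41,20) -> (41,31) [heading=90, draw]
RT 136: heading 90 -> 314
PD: pen down
FD 5: (41,31) -> (44.473,27.403) [heading=314, draw]
Final: pos=(44.473,27.403), heading=314, 10 segment(s) drawn

Segment lengths:
  seg 1: (0,0) -> (4,0), length = 4
  seg 2: (4,0) -> (-3,0), length = 7
  seg 3: (-3,0) -> (6,0), length = 9
  seg 4: (6,0) -> (10,0), length = 4
  seg 5: (10,0) -> (27,0), length = 17
  seg 6: (27,0) -> (30,0), length = 3
  seg 7: (30,0) -> (41,0), length = 11
  seg 8: (41,0) -> (41,20), length = 20
  seg 9: (41,20) -> (41,31), length = 11
  seg 10: (41,31) -> (44.473,27.403), length = 5
Total = 91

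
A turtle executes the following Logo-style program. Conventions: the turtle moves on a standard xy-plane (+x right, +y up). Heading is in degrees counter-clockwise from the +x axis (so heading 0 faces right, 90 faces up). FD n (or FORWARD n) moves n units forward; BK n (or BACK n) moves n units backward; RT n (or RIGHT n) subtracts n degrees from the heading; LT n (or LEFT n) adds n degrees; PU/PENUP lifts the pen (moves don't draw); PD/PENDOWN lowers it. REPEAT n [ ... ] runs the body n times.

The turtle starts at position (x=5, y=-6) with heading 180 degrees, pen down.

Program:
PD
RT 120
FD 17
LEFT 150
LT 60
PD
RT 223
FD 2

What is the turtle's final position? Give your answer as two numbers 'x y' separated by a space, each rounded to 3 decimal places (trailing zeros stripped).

Answer: 14.864 10.185

Derivation:
Executing turtle program step by step:
Start: pos=(5,-6), heading=180, pen down
PD: pen down
RT 120: heading 180 -> 60
FD 17: (5,-6) -> (13.5,8.722) [heading=60, draw]
LT 150: heading 60 -> 210
LT 60: heading 210 -> 270
PD: pen down
RT 223: heading 270 -> 47
FD 2: (13.5,8.722) -> (14.864,10.185) [heading=47, draw]
Final: pos=(14.864,10.185), heading=47, 2 segment(s) drawn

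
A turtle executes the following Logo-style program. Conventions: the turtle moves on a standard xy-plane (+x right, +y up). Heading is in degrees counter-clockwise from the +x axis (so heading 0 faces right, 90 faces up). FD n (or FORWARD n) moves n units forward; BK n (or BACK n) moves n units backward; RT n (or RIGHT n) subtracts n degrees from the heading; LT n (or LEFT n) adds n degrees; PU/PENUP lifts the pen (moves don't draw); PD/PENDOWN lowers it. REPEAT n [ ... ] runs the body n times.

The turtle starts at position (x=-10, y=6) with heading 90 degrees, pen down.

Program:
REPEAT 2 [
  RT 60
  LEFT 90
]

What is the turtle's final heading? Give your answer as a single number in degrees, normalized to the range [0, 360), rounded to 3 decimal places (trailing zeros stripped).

Executing turtle program step by step:
Start: pos=(-10,6), heading=90, pen down
REPEAT 2 [
  -- iteration 1/2 --
  RT 60: heading 90 -> 30
  LT 90: heading 30 -> 120
  -- iteration 2/2 --
  RT 60: heading 120 -> 60
  LT 90: heading 60 -> 150
]
Final: pos=(-10,6), heading=150, 0 segment(s) drawn

Answer: 150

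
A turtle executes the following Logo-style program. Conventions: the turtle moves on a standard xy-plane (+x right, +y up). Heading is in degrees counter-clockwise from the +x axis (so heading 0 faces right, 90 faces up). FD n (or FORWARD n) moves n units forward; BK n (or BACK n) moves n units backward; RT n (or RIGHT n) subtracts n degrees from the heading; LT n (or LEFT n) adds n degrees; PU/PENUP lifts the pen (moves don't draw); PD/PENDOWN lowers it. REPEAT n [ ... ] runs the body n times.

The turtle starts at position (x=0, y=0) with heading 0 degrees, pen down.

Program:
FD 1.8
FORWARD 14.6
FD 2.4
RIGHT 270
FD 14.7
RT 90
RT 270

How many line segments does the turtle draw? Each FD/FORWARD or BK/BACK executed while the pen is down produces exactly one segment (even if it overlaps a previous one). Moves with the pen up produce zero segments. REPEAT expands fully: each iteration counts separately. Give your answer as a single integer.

Answer: 4

Derivation:
Executing turtle program step by step:
Start: pos=(0,0), heading=0, pen down
FD 1.8: (0,0) -> (1.8,0) [heading=0, draw]
FD 14.6: (1.8,0) -> (16.4,0) [heading=0, draw]
FD 2.4: (16.4,0) -> (18.8,0) [heading=0, draw]
RT 270: heading 0 -> 90
FD 14.7: (18.8,0) -> (18.8,14.7) [heading=90, draw]
RT 90: heading 90 -> 0
RT 270: heading 0 -> 90
Final: pos=(18.8,14.7), heading=90, 4 segment(s) drawn
Segments drawn: 4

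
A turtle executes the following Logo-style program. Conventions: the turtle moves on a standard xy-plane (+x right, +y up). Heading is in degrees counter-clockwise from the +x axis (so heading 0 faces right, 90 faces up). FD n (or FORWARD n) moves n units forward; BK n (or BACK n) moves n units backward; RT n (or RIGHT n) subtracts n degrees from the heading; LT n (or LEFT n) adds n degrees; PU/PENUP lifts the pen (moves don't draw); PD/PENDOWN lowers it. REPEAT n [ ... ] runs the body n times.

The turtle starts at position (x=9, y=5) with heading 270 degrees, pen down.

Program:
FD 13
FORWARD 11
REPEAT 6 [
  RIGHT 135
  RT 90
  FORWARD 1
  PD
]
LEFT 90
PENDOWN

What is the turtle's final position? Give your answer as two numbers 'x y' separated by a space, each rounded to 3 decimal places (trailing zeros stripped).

Answer: 9.707 -18.707

Derivation:
Executing turtle program step by step:
Start: pos=(9,5), heading=270, pen down
FD 13: (9,5) -> (9,-8) [heading=270, draw]
FD 11: (9,-8) -> (9,-19) [heading=270, draw]
REPEAT 6 [
  -- iteration 1/6 --
  RT 135: heading 270 -> 135
  RT 90: heading 135 -> 45
  FD 1: (9,-19) -> (9.707,-18.293) [heading=45, draw]
  PD: pen down
  -- iteration 2/6 --
  RT 135: heading 45 -> 270
  RT 90: heading 270 -> 180
  FD 1: (9.707,-18.293) -> (8.707,-18.293) [heading=180, draw]
  PD: pen down
  -- iteration 3/6 --
  RT 135: heading 180 -> 45
  RT 90: heading 45 -> 315
  FD 1: (8.707,-18.293) -> (9.414,-19) [heading=315, draw]
  PD: pen down
  -- iteration 4/6 --
  RT 135: heading 315 -> 180
  RT 90: heading 180 -> 90
  FD 1: (9.414,-19) -> (9.414,-18) [heading=90, draw]
  PD: pen down
  -- iteration 5/6 --
  RT 135: heading 90 -> 315
  RT 90: heading 315 -> 225
  FD 1: (9.414,-18) -> (8.707,-18.707) [heading=225, draw]
  PD: pen down
  -- iteration 6/6 --
  RT 135: heading 225 -> 90
  RT 90: heading 90 -> 0
  FD 1: (8.707,-18.707) -> (9.707,-18.707) [heading=0, draw]
  PD: pen down
]
LT 90: heading 0 -> 90
PD: pen down
Final: pos=(9.707,-18.707), heading=90, 8 segment(s) drawn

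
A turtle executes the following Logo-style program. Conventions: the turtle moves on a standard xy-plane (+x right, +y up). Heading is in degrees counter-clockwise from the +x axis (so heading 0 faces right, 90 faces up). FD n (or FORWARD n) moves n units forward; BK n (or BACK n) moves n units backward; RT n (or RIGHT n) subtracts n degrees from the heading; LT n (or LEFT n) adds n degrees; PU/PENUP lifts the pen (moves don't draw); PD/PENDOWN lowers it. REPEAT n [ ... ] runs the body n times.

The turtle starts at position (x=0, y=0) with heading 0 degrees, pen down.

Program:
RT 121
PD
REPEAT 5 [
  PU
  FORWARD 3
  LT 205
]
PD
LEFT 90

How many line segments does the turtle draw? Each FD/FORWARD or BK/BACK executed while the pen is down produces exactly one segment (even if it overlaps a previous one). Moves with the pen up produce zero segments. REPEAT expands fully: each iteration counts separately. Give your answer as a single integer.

Executing turtle program step by step:
Start: pos=(0,0), heading=0, pen down
RT 121: heading 0 -> 239
PD: pen down
REPEAT 5 [
  -- iteration 1/5 --
  PU: pen up
  FD 3: (0,0) -> (-1.545,-2.572) [heading=239, move]
  LT 205: heading 239 -> 84
  -- iteration 2/5 --
  PU: pen up
  FD 3: (-1.545,-2.572) -> (-1.232,0.412) [heading=84, move]
  LT 205: heading 84 -> 289
  -- iteration 3/5 --
  PU: pen up
  FD 3: (-1.232,0.412) -> (-0.255,-2.424) [heading=289, move]
  LT 205: heading 289 -> 134
  -- iteration 4/5 --
  PU: pen up
  FD 3: (-0.255,-2.424) -> (-2.339,-0.266) [heading=134, move]
  LT 205: heading 134 -> 339
  -- iteration 5/5 --
  PU: pen up
  FD 3: (-2.339,-0.266) -> (0.462,-1.342) [heading=339, move]
  LT 205: heading 339 -> 184
]
PD: pen down
LT 90: heading 184 -> 274
Final: pos=(0.462,-1.342), heading=274, 0 segment(s) drawn
Segments drawn: 0

Answer: 0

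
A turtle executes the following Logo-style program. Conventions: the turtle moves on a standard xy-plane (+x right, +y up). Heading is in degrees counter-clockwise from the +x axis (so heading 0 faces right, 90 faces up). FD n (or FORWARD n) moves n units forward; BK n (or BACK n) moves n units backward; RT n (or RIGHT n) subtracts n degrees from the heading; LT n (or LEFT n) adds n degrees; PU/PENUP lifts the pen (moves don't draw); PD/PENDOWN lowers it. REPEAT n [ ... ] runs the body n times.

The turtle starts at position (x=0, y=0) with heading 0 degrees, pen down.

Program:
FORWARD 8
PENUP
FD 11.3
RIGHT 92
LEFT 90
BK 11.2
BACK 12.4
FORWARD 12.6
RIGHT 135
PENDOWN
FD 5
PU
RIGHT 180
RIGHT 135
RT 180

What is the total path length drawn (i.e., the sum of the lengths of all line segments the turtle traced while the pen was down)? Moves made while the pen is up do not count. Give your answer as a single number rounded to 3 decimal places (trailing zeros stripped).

Answer: 13

Derivation:
Executing turtle program step by step:
Start: pos=(0,0), heading=0, pen down
FD 8: (0,0) -> (8,0) [heading=0, draw]
PU: pen up
FD 11.3: (8,0) -> (19.3,0) [heading=0, move]
RT 92: heading 0 -> 268
LT 90: heading 268 -> 358
BK 11.2: (19.3,0) -> (8.107,0.391) [heading=358, move]
BK 12.4: (8.107,0.391) -> (-4.286,0.824) [heading=358, move]
FD 12.6: (-4.286,0.824) -> (8.307,0.384) [heading=358, move]
RT 135: heading 358 -> 223
PD: pen down
FD 5: (8.307,0.384) -> (4.65,-3.026) [heading=223, draw]
PU: pen up
RT 180: heading 223 -> 43
RT 135: heading 43 -> 268
RT 180: heading 268 -> 88
Final: pos=(4.65,-3.026), heading=88, 2 segment(s) drawn

Segment lengths:
  seg 1: (0,0) -> (8,0), length = 8
  seg 2: (8.307,0.384) -> (4.65,-3.026), length = 5
Total = 13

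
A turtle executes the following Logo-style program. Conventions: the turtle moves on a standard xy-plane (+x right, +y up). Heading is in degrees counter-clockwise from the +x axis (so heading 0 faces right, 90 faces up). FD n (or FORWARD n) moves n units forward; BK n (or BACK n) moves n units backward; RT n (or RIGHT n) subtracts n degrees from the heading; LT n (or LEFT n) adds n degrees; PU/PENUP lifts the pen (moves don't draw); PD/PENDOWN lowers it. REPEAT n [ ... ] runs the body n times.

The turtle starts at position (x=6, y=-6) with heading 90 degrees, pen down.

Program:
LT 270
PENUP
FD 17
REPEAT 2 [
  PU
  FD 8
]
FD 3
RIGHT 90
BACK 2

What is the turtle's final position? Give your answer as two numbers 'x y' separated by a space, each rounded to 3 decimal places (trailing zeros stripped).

Executing turtle program step by step:
Start: pos=(6,-6), heading=90, pen down
LT 270: heading 90 -> 0
PU: pen up
FD 17: (6,-6) -> (23,-6) [heading=0, move]
REPEAT 2 [
  -- iteration 1/2 --
  PU: pen up
  FD 8: (23,-6) -> (31,-6) [heading=0, move]
  -- iteration 2/2 --
  PU: pen up
  FD 8: (31,-6) -> (39,-6) [heading=0, move]
]
FD 3: (39,-6) -> (42,-6) [heading=0, move]
RT 90: heading 0 -> 270
BK 2: (42,-6) -> (42,-4) [heading=270, move]
Final: pos=(42,-4), heading=270, 0 segment(s) drawn

Answer: 42 -4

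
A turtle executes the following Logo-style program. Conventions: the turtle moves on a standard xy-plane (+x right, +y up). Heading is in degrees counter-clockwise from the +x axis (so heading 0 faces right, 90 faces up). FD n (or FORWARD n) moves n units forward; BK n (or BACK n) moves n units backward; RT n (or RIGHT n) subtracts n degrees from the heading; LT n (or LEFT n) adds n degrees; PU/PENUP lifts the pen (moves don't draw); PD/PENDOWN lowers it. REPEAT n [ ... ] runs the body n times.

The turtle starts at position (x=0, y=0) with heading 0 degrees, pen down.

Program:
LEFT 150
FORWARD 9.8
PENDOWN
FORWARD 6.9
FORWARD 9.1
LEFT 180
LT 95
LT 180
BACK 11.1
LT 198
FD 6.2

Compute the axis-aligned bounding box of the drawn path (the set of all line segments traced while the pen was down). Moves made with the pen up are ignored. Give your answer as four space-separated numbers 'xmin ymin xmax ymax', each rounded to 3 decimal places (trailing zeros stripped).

Executing turtle program step by step:
Start: pos=(0,0), heading=0, pen down
LT 150: heading 0 -> 150
FD 9.8: (0,0) -> (-8.487,4.9) [heading=150, draw]
PD: pen down
FD 6.9: (-8.487,4.9) -> (-14.463,8.35) [heading=150, draw]
FD 9.1: (-14.463,8.35) -> (-22.343,12.9) [heading=150, draw]
LT 180: heading 150 -> 330
LT 95: heading 330 -> 65
LT 180: heading 65 -> 245
BK 11.1: (-22.343,12.9) -> (-17.652,22.96) [heading=245, draw]
LT 198: heading 245 -> 83
FD 6.2: (-17.652,22.96) -> (-16.897,29.114) [heading=83, draw]
Final: pos=(-16.897,29.114), heading=83, 5 segment(s) drawn

Segment endpoints: x in {-22.343, -17.652, -16.897, -14.463, -8.487, 0}, y in {0, 4.9, 8.35, 12.9, 22.96, 29.114}
xmin=-22.343, ymin=0, xmax=0, ymax=29.114

Answer: -22.343 0 0 29.114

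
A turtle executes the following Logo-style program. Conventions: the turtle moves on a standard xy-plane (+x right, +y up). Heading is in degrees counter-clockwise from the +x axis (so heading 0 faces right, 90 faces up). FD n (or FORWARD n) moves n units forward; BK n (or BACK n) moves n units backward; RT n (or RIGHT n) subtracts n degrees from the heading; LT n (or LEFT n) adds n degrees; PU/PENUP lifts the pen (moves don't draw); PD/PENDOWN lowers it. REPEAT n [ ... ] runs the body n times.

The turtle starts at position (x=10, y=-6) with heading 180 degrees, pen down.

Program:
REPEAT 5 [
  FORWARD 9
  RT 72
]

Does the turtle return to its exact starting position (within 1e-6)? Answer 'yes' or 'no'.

Executing turtle program step by step:
Start: pos=(10,-6), heading=180, pen down
REPEAT 5 [
  -- iteration 1/5 --
  FD 9: (10,-6) -> (1,-6) [heading=180, draw]
  RT 72: heading 180 -> 108
  -- iteration 2/5 --
  FD 9: (1,-6) -> (-1.781,2.56) [heading=108, draw]
  RT 72: heading 108 -> 36
  -- iteration 3/5 --
  FD 9: (-1.781,2.56) -> (5.5,7.85) [heading=36, draw]
  RT 72: heading 36 -> 324
  -- iteration 4/5 --
  FD 9: (5.5,7.85) -> (12.781,2.56) [heading=324, draw]
  RT 72: heading 324 -> 252
  -- iteration 5/5 --
  FD 9: (12.781,2.56) -> (10,-6) [heading=252, draw]
  RT 72: heading 252 -> 180
]
Final: pos=(10,-6), heading=180, 5 segment(s) drawn

Start position: (10, -6)
Final position: (10, -6)
Distance = 0; < 1e-6 -> CLOSED

Answer: yes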